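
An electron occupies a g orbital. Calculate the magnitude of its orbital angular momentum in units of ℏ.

A g state has l = 4.
|L| = ℏ√(l(l+1)) = ℏ√(4·5) = 2√5 ℏ

|L| = 2√5 ℏ ≈ 4.472ℏ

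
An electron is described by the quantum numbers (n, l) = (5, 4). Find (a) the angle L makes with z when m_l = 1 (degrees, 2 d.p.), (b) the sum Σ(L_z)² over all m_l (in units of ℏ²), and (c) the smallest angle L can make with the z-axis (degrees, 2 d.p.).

θ(m_l=1) ≈ 77.08°; Σ(L_z)² = 60 ℏ²; θ_min ≈ 26.57°

For m_l = 1: cos θ = 1/√20, θ ≈ 77.08°.
Σ m_l² = 60, so Σ(L_z)² = 60 ℏ².
cos θ_min = 4/√20, so θ_min ≈ 26.57°.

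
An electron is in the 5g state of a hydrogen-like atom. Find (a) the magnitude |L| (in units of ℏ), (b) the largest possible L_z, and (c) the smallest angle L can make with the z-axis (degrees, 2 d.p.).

|L| = 2√5 ℏ ≈ 4.472ℏ; L_z,max = 4ℏ; θ_min ≈ 26.57°

For 5g, l = 4.
|L| = ℏ√(4·5) = 2√5 ℏ ≈ 4.472ℏ.
L_z,max = lℏ = 4ℏ.
cos θ_min = 4/√20, so θ_min ≈ 26.57°.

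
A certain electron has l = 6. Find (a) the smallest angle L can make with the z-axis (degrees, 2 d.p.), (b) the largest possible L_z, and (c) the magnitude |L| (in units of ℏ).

cos θ_min = 6/√42, so θ_min ≈ 22.21°.
L_z,max = lℏ = 6ℏ.
|L| = ℏ√(6·7) = √42 ℏ ≈ 6.481ℏ.

θ_min ≈ 22.21°; L_z,max = 6ℏ; |L| = √42 ℏ ≈ 6.481ℏ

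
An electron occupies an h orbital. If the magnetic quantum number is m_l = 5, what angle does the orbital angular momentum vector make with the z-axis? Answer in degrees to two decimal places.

θ ≈ 24.09°

For an h orbital, l = 5.
|L|² = l(l+1)ℏ² = 30ℏ², so |L| = √30 ℏ.
L_z = m_l ℏ = 5ℏ.
cos θ = L_z/|L| = 5/√30, so θ ≈ 24.09°.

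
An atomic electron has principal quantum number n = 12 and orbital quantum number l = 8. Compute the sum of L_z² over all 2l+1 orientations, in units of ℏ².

m_l runs from −8 to 8, i.e. {-8, -7, -6, -5, -4, -3, -2, -1, 0, 1, 2, 3, 4, 5, 6, 7, 8}.
Σ m_l² = l(l+1)(2l+1)/3 = 8·9·17/3 = 408.

Σ(L_z)² = 408 ℏ²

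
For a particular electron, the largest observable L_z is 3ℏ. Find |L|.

L_z,max = lℏ, so l = 3.
Then |L| = ℏ√(3·4) = 2√3 ℏ.

|L| = 2√3 ℏ ≈ 3.464ℏ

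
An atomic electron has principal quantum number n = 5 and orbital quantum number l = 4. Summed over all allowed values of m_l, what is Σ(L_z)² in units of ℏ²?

m_l ∈ {-4, -3, -2, -1, 0, 1, 2, 3, 4}.
Σ m_l² = 2·(1 + 4 + 9 + 16) = 60.

Σ(L_z)² = 60 ℏ²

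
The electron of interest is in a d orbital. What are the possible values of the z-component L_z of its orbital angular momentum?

A d state has l = 2.
L_z = m_l ℏ with m_l ranging from −l to +l in integer steps.
For l = 2: m_l ∈ {-2, -1, 0, 1, 2}.

L_z ∈ {−2ℏ, −ℏ, 0, ℏ, 2ℏ}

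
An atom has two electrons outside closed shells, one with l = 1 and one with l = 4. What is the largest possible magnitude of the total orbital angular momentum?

L runs from |1 − 4| = 3 to 1 + 4 = 5.
So L can be 3, 4, 5.
The largest magnitude corresponds to L = 5: |L_tot| = ℏ√(5·6) = √30 ℏ.

|L_tot|_max = √30 ℏ ≈ 5.477ℏ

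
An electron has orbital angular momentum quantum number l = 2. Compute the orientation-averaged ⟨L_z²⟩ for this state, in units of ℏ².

m_l runs from −2 to 2, i.e. {-2, -1, 0, 1, 2}.
Average of L_z² over 5 states: 10/5 ℏ² = 2 ℏ².

⟨L_z²⟩ = 2 ℏ²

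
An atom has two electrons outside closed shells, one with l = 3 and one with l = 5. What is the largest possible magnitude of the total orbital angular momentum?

Angular momentum addition gives L = |l₁ − l₂|, …, l₁ + l₂.
So L can be 2, 3, 4, 5, 6, 7, 8.
The largest magnitude corresponds to L = 8: |L_tot| = ℏ√(8·9) = 6√2 ℏ.

|L_tot|_max = 6√2 ℏ ≈ 8.485ℏ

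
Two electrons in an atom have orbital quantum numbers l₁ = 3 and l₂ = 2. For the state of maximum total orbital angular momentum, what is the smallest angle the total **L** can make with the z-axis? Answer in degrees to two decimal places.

By the triangle rule, |l₁ − l₂| ≤ L ≤ l₁ + l₂.
Allowed values: L = 1, 2, 3, 4, 5.
The maximum is L = 5, with |L_tot| = ℏ√(5·6) = √30 ℏ.
The minimum angle with z is arccos(5/√30) ≈ 24.09°.

θ_min ≈ 24.09°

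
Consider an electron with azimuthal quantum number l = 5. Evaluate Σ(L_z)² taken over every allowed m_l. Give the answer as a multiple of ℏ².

Σ(L_z)² = 110 ℏ²

m_l ∈ {-5, -4, -3, -2, -1, 0, 1, 2, 3, 4, 5}.
Σ m_l² = l(l+1)(2l+1)/3 = 5·6·11/3 = 110.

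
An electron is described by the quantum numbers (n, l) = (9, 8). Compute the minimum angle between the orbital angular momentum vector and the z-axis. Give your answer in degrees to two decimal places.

|L| = √(l(l+1)) ℏ = 6√2 ℏ.
The smallest angle corresponds to the largest L_z, i.e. m_l = l = 8, giving L_z = 8ℏ.
cos θ_min = 8/√72, so θ_min ≈ 19.47°.

θ_min ≈ 19.47°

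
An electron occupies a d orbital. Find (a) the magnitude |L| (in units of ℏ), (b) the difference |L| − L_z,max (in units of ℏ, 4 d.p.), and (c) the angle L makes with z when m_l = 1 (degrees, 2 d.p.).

A d state has l = 2.
|L| = ℏ√(2·3) = √6 ℏ ≈ 2.449ℏ.
|L| − L_z,max = (√6 − 2)ℏ ≈ 0.4495ℏ.
For m_l = 1: cos θ = 1/√6, θ ≈ 65.91°.

|L| = √6 ℏ ≈ 2.449ℏ; |L|−L_z,max ≈ 0.4495ℏ; θ(m_l=1) ≈ 65.91°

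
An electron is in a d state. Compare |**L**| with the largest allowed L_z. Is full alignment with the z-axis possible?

No: L_z,max = 2ℏ < |L| = √6 ℏ ≈ 2.449ℏ

D corresponds to l = 2.
|L| = √6 ℏ ≈ 2.4495ℏ, while L_z,max = lℏ = 2ℏ.
Since |L| > L_z,max, the vector can never point exactly along z; the closest it comes is θ_min = arccos(2/√6) ≈ 35.3°.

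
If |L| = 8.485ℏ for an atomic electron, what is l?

Since |L|² = l(l+1)ℏ², l(l+1) = 72.
Solving: l = 8.

l = 8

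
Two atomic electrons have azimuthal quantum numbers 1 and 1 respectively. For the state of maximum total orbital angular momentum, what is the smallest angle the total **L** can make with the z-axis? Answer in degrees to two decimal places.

θ_min ≈ 35.26°

L runs from |1 − 1| = 0 to 1 + 1 = 2.
L ∈ {0, 1, 2}.
The maximum is L = 2, with |L_tot| = ℏ√(2·3) = √6 ℏ.
The minimum angle with z is arccos(2/√6) ≈ 35.26°.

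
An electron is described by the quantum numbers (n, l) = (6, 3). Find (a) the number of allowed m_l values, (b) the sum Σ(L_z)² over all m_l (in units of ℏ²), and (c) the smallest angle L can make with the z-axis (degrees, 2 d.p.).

7 values; Σ(L_z)² = 28 ℏ²; θ_min ≈ 30.00°

There are 2l+1 = 7 values of m_l.
Σ m_l² = 28, so Σ(L_z)² = 28 ℏ².
cos θ_min = 3/√12, so θ_min ≈ 30.00°.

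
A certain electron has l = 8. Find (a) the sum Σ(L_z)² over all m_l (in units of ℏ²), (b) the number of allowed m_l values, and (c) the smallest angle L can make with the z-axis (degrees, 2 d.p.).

Σ(L_z)² = 408 ℏ²; 17 values; θ_min ≈ 19.47°

Σ m_l² = 408, so Σ(L_z)² = 408 ℏ².
There are 2l+1 = 17 values of m_l.
cos θ_min = 8/√72, so θ_min ≈ 19.47°.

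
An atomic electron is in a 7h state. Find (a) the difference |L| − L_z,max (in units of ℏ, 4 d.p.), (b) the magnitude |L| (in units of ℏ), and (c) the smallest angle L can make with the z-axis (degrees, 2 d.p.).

For 7h, l = 5.
|L| − L_z,max = (√30 − 5)ℏ ≈ 0.4772ℏ.
|L| = ℏ√(5·6) = √30 ℏ ≈ 5.477ℏ.
cos θ_min = 5/√30, so θ_min ≈ 24.09°.

|L|−L_z,max ≈ 0.4772ℏ; |L| = √30 ℏ ≈ 5.477ℏ; θ_min ≈ 24.09°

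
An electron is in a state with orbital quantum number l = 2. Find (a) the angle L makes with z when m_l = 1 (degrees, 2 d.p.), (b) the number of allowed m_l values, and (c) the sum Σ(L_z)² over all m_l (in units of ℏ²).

θ(m_l=1) ≈ 65.91°; 5 values; Σ(L_z)² = 10 ℏ²

For m_l = 1: cos θ = 1/√6, θ ≈ 65.91°.
There are 2l+1 = 5 values of m_l.
Σ m_l² = 10, so Σ(L_z)² = 10 ℏ².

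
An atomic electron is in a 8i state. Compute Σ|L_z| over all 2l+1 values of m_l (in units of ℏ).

The 8i subshell has l = 6.
The allowed m_l values are -6, -5, -4, -3, -2, -1, 0, 1, 2, 3, 4, 5, 6.
Σ|m_l| = 2(1+2+…+6) = 42.

Σ|L_z| = 42 ℏ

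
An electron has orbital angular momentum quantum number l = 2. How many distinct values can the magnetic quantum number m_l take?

The number of m_l values is 2l + 1 = 2·2 + 1 = 5.

5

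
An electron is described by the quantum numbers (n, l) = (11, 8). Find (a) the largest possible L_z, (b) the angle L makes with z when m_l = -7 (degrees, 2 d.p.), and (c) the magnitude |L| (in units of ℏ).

L_z,max = 8ℏ; θ(m_l=-7) ≈ 145.58°; |L| = 6√2 ℏ ≈ 8.485ℏ

L_z,max = lℏ = 8ℏ.
For m_l = -7: cos θ = -7/√72, θ ≈ 145.58°.
|L| = ℏ√(8·9) = 6√2 ℏ ≈ 8.485ℏ.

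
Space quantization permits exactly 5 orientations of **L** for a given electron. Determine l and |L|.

l = 2, |L| = √6 ℏ ≈ 2.449ℏ

Since there are 2l+1 = 5 values of m_l, l = 2.
Then |L| = √(l(l+1)) ℏ = √6 ℏ.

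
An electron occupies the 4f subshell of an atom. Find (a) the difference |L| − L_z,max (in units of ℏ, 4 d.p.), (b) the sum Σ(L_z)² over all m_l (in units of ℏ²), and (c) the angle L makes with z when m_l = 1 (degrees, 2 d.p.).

4f means n = 4, l = 3.
|L| − L_z,max = (2√3 − 3)ℏ ≈ 0.4641ℏ.
Σ m_l² = 28, so Σ(L_z)² = 28 ℏ².
For m_l = 1: cos θ = 1/√12, θ ≈ 73.22°.

|L|−L_z,max ≈ 0.4641ℏ; Σ(L_z)² = 28 ℏ²; θ(m_l=1) ≈ 73.22°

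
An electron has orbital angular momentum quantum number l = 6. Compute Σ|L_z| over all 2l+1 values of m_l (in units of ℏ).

Σ|L_z| = 42 ℏ

The allowed m_l values are -6, -5, -4, -3, -2, -1, 0, 1, 2, 3, 4, 5, 6.
Σ|m_l| = 2·6(6+1)/2 = 42.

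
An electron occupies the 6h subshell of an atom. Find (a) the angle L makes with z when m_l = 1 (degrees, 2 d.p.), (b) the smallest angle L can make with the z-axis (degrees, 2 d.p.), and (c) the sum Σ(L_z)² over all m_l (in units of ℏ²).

θ(m_l=1) ≈ 79.48°; θ_min ≈ 24.09°; Σ(L_z)² = 110 ℏ²

The 6h subshell has l = 5.
For m_l = 1: cos θ = 1/√30, θ ≈ 79.48°.
cos θ_min = 5/√30, so θ_min ≈ 24.09°.
Σ m_l² = 110, so Σ(L_z)² = 110 ℏ².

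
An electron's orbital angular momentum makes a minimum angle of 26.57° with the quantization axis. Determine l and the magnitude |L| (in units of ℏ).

cos²θ_min = l/(l+1) = 0.7999.
Thus l = 0.7999/(1 − 0.7999) ≈ 4.
Then |L| = ℏ√(4·5) = 2√5 ℏ.

l = 4, |L| = 2√5 ℏ ≈ 4.472ℏ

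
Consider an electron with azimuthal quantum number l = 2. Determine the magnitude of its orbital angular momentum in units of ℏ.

|L| = √6 ℏ ≈ 2.449ℏ

|L| = ℏ√(l(l+1)) = ℏ√(2·3) = √6 ℏ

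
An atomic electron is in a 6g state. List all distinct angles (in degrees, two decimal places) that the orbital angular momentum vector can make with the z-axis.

θ ∈ {26.57°, 47.87°, 63.43°, 77.08°, 90.00°, 102.92°, 116.57°, 132.13°, 153.43°}

6g means n = 6, l = 4.
|L| = √(l(l+1)) ℏ = 2√5 ℏ.
cos θ = m_l/√20 for each m_l ∈ {-4, -3, -2, -1, 0, 1, 2, 3, 4}.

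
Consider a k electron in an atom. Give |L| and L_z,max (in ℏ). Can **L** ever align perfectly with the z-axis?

No: L_z,max = 7ℏ < |L| = 2√14 ℏ ≈ 7.483ℏ

K corresponds to l = 7.
|L| = 2√14 ℏ ≈ 7.4833ℏ, while L_z,max = lℏ = 7ℏ.
Since |L| > L_z,max, the vector can never point exactly along z; the closest it comes is θ_min = arccos(7/√56) ≈ 20.7°.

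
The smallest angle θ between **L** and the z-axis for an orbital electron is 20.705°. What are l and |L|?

l = 7, |L| = 2√14 ℏ ≈ 7.483ℏ

cos²θ_min = l/(l+1) = 0.8750.
l = cos²θ/sin²θ ≈ 7.
Then |L| = ℏ√(7·8) = 2√14 ℏ.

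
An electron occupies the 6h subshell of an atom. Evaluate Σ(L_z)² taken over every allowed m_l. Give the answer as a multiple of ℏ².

Σ(L_z)² = 110 ℏ²

6h means n = 6, l = 5.
The allowed m_l values are -5, -4, -3, -2, -1, 0, 1, 2, 3, 4, 5.
Summing m² from −5 to 5: Σ m_l² = 110.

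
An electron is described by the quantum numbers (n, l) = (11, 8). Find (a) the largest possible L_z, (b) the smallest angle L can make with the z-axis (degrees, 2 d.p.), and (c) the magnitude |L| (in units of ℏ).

L_z,max = 8ℏ; θ_min ≈ 19.47°; |L| = 6√2 ℏ ≈ 8.485ℏ

L_z,max = lℏ = 8ℏ.
cos θ_min = 8/√72, so θ_min ≈ 19.47°.
|L| = ℏ√(8·9) = 6√2 ℏ ≈ 8.485ℏ.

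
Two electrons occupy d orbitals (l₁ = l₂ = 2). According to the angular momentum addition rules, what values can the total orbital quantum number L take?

The total orbital quantum number L ranges from |l₁ − l₂| to l₁ + l₂ in integer steps.
Allowed values: L = 0, 1, 2, 3, 4.

L = 0, 1, 2, 3, 4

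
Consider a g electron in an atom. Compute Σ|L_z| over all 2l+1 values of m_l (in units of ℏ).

The letter g corresponds to l = 4.
m_l runs from −4 to 4, i.e. {-4, -3, -2, -1, 0, 1, 2, 3, 4}.
Σ|m_l| = 2·4(4+1)/2 = 20.

Σ|L_z| = 20 ℏ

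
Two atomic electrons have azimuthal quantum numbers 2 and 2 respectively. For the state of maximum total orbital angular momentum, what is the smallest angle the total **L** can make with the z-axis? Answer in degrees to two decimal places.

By the triangle rule, |l₁ − l₂| ≤ L ≤ l₁ + l₂.
So L can be 0, 1, 2, 3, 4.
The maximum is L = 4, with |L_tot| = ℏ√(4·5) = 2√5 ℏ.
The minimum angle with z is arccos(4/√20) ≈ 26.57°.

θ_min ≈ 26.57°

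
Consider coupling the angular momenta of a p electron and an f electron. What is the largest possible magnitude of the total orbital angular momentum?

|L_tot|_max = 2√5 ℏ ≈ 4.472ℏ

The total orbital quantum number L ranges from |l₁ − l₂| to l₁ + l₂ in integer steps.
So L can be 2, 3, 4.
The largest magnitude corresponds to L = 4: |L_tot| = ℏ√(4·5) = 2√5 ℏ.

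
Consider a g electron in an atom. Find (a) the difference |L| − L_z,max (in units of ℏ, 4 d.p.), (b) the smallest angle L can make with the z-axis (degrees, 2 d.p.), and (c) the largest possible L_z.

|L|−L_z,max ≈ 0.4721ℏ; θ_min ≈ 26.57°; L_z,max = 4ℏ

For a g orbital, l = 4.
|L| − L_z,max = (2√5 − 4)ℏ ≈ 0.4721ℏ.
cos θ_min = 4/√20, so θ_min ≈ 26.57°.
L_z,max = lℏ = 4ℏ.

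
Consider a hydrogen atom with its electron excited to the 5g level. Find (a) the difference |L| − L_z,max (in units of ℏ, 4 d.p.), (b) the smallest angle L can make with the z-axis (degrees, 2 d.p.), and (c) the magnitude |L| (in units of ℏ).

The 5g level has l = 4.
|L| − L_z,max = (2√5 − 4)ℏ ≈ 0.4721ℏ.
cos θ_min = 4/√20, so θ_min ≈ 26.57°.
|L| = ℏ√(4·5) = 2√5 ℏ ≈ 4.472ℏ.

|L|−L_z,max ≈ 0.4721ℏ; θ_min ≈ 26.57°; |L| = 2√5 ℏ ≈ 4.472ℏ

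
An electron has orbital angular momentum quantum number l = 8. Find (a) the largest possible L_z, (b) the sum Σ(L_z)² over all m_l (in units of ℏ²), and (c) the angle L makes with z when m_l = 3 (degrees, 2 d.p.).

L_z,max = 8ℏ; Σ(L_z)² = 408 ℏ²; θ(m_l=3) ≈ 69.30°

L_z,max = lℏ = 8ℏ.
Σ m_l² = 408, so Σ(L_z)² = 408 ℏ².
For m_l = 3: cos θ = 3/√72, θ ≈ 69.30°.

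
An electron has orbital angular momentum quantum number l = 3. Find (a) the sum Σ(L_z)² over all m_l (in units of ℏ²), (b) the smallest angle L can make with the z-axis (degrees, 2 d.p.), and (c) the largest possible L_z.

Σ(L_z)² = 28 ℏ²; θ_min ≈ 30.00°; L_z,max = 3ℏ

Σ m_l² = 28, so Σ(L_z)² = 28 ℏ².
cos θ_min = 3/√12, so θ_min ≈ 30.00°.
L_z,max = lℏ = 3ℏ.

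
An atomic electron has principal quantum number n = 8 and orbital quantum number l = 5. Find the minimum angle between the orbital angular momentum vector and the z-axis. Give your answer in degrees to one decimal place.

θ_min ≈ 24.1°

|L| = √(l(l+1)) ℏ = √30 ℏ.
The smallest angle corresponds to the largest L_z, i.e. m_l = l = 5, giving L_z = 5ℏ.
cos θ_min = 5/√30, so θ_min ≈ 24.1°.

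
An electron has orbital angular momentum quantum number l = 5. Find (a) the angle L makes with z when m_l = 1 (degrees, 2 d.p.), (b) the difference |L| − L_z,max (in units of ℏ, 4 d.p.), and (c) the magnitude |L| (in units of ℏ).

θ(m_l=1) ≈ 79.48°; |L|−L_z,max ≈ 0.4772ℏ; |L| = √30 ℏ ≈ 5.477ℏ

For m_l = 1: cos θ = 1/√30, θ ≈ 79.48°.
|L| − L_z,max = (√30 − 5)ℏ ≈ 0.4772ℏ.
|L| = ℏ√(5·6) = √30 ℏ ≈ 5.477ℏ.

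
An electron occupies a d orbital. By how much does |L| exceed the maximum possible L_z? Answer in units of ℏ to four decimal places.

|L| − L_z,max ≈ 0.4495ℏ

The letter d corresponds to l = 2.
|L| = √6 ℏ ≈ 2.4495ℏ, while L_z,max = lℏ = 2ℏ.
The difference is (√6 − 2)ℏ ≈ 0.4495ℏ.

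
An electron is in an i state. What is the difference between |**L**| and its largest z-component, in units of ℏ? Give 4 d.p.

|L| − L_z,max ≈ 0.4807ℏ

The letter i corresponds to l = 6.
|L| = √42 ℏ ≈ 6.4807ℏ, while L_z,max = lℏ = 6ℏ.
The difference is (√42 − 6)ℏ ≈ 0.4807ℏ.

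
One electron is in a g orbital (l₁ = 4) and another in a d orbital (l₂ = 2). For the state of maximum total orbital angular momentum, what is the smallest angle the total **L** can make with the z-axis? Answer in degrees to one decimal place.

θ_min ≈ 22.2°

By the triangle rule, |l₁ − l₂| ≤ L ≤ l₁ + l₂.
Allowed values: L = 2, 3, 4, 5, 6.
The maximum is L = 6, with |L_tot| = ℏ√(6·7) = √42 ℏ.
The minimum angle with z is arccos(6/√42) ≈ 22.2°.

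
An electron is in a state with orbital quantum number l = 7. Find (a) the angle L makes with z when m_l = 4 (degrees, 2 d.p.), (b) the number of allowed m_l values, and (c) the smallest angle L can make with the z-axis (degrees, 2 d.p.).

θ(m_l=4) ≈ 57.69°; 15 values; θ_min ≈ 20.70°

For m_l = 4: cos θ = 4/√56, θ ≈ 57.69°.
There are 2l+1 = 15 values of m_l.
cos θ_min = 7/√56, so θ_min ≈ 20.70°.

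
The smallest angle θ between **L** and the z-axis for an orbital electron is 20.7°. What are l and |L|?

At minimum angle, m_l = l, so cos θ = l/√(l(l+1)); cos²θ = l/(l+1) = 0.8751.
Thus l = 0.8751/(1 − 0.8751) ≈ 7.
Then |L| = ℏ√(7·8) = 2√14 ℏ.

l = 7, |L| = 2√14 ℏ ≈ 7.483ℏ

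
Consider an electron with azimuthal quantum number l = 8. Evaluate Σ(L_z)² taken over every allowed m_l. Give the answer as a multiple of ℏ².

The allowed m_l values are -8, -7, -6, -5, -4, -3, -2, -1, 0, 1, 2, 3, 4, 5, 6, 7, 8.
Σ m_l² = 2·(1 + 4 + 9 + 16 + 25 + 36 + 49 + 64) = 408.

Σ(L_z)² = 408 ℏ²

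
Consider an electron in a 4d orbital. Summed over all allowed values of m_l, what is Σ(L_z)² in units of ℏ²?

Σ(L_z)² = 10 ℏ²

4d means n = 4, l = 2.
m_l ∈ {-2, -1, 0, 1, 2}.
Σ m_l² = 2·(1 + 4) = 10.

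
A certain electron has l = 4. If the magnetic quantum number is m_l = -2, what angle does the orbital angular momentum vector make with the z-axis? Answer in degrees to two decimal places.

θ ≈ 116.57°

|L|² = l(l+1)ℏ² = 20ℏ², so |L| = 2√5 ℏ.
L_z = m_l ℏ = −2ℏ.
cos θ = L_z/|L| = -2/√20, so θ ≈ 116.57°.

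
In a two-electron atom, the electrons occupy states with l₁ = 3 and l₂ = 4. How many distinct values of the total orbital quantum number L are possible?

Angular momentum addition gives L = |l₁ − l₂|, …, l₁ + l₂.
L ∈ {1, 2, 3, 4, 5, 6, 7}.
That is 7 values.

7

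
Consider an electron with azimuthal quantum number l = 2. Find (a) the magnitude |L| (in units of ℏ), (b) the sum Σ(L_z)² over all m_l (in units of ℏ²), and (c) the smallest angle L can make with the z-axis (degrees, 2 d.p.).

|L| = ℏ√(2·3) = √6 ℏ ≈ 2.449ℏ.
Σ m_l² = 10, so Σ(L_z)² = 10 ℏ².
cos θ_min = 2/√6, so θ_min ≈ 35.26°.

|L| = √6 ℏ ≈ 2.449ℏ; Σ(L_z)² = 10 ℏ²; θ_min ≈ 35.26°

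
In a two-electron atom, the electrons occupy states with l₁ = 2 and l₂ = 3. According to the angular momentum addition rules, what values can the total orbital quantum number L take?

By the triangle rule, |l₁ − l₂| ≤ L ≤ l₁ + l₂.
L ∈ {1, 2, 3, 4, 5}.

L = 1, 2, 3, 4, 5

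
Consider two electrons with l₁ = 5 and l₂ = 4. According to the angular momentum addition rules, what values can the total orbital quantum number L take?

L runs from |5 − 4| = 1 to 5 + 4 = 9.
L ∈ {1, 2, 3, 4, 5, 6, 7, 8, 9}.

L = 1, 2, 3, 4, 5, 6, 7, 8, 9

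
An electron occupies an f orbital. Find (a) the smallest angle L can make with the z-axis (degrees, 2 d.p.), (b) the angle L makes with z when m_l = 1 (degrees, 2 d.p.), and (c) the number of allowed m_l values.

An f state has l = 3.
cos θ_min = 3/√12, so θ_min ≈ 30.00°.
For m_l = 1: cos θ = 1/√12, θ ≈ 73.22°.
There are 2l+1 = 7 values of m_l.

θ_min ≈ 30.00°; θ(m_l=1) ≈ 73.22°; 7 values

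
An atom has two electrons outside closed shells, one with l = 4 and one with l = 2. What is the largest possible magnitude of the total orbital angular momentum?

The total orbital quantum number L ranges from |l₁ − l₂| to l₁ + l₂ in integer steps.
So L can be 2, 3, 4, 5, 6.
The largest magnitude corresponds to L = 6: |L_tot| = ℏ√(6·7) = √42 ℏ.

|L_tot|_max = √42 ℏ ≈ 6.481ℏ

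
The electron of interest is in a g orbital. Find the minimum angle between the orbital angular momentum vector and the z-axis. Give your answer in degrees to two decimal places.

θ_min ≈ 26.57°

For a g orbital, l = 4.
|L| = √(l(l+1)) ℏ = 2√5 ℏ.
The smallest angle corresponds to the largest L_z, i.e. m_l = l = 4, giving L_z = 4ℏ.
cos θ_min = 4/√20, so θ_min ≈ 26.57°.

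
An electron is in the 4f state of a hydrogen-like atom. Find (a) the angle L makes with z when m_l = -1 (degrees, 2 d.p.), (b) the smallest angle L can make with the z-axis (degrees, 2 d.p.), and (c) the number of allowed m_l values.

θ(m_l=-1) ≈ 106.78°; θ_min ≈ 30.00°; 7 values

For 4f, l = 3.
For m_l = -1: cos θ = -1/√12, θ ≈ 106.78°.
cos θ_min = 3/√12, so θ_min ≈ 30.00°.
There are 2l+1 = 7 values of m_l.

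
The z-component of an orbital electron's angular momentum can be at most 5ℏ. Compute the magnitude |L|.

L_z,max = lℏ, so l = 5.
Then |L| = ℏ√(5·6) = √30 ℏ.

|L| = √30 ℏ ≈ 5.477ℏ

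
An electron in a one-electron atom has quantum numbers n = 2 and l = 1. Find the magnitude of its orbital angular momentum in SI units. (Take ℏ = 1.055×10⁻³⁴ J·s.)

|L| = 1.492×10⁻³⁴ J·s

|L| = ℏ√(l(l+1)) = ℏ√(1·2) = √2 ℏ
Numerically, |L| = 1.414 × (1.055×10⁻³⁴ J·s) = 1.492×10⁻³⁴ J·s.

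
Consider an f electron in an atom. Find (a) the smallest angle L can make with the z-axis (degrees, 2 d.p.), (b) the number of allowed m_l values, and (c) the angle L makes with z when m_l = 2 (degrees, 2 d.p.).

θ_min ≈ 30.00°; 7 values; θ(m_l=2) ≈ 54.74°

For an f orbital, l = 3.
cos θ_min = 3/√12, so θ_min ≈ 30.00°.
There are 2l+1 = 7 values of m_l.
For m_l = 2: cos θ = 2/√12, θ ≈ 54.74°.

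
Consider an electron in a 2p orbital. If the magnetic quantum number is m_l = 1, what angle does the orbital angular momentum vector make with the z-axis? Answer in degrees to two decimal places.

For 2p, l = 1.
|L|² = l(l+1)ℏ² = 2ℏ², so |L| = √2 ℏ.
L_z = m_l ℏ = 1ℏ.
cos θ = L_z/|L| = 1/√2, so θ ≈ 45.00°.

θ ≈ 45.00°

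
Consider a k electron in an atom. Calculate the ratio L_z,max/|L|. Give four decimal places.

A k state has l = 7.
|L| = 2√14 ℏ ≈ 7.4833ℏ, while L_z,max = lℏ = 7ℏ.
L_z,max/|L| = 7/√56 = 0.9354.

L_z,max/|L| = 0.9354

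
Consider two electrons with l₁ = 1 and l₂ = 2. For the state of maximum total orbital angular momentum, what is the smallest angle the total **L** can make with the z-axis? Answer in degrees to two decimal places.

θ_min ≈ 30.00°

The total orbital quantum number L ranges from |l₁ − l₂| to l₁ + l₂ in integer steps.
L ∈ {1, 2, 3}.
The maximum is L = 3, with |L_tot| = ℏ√(3·4) = 2√3 ℏ.
The minimum angle with z is arccos(3/√12) ≈ 30.00°.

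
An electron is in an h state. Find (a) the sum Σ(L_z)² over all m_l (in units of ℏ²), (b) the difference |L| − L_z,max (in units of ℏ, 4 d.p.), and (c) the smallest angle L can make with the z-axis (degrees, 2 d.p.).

Σ(L_z)² = 110 ℏ²; |L|−L_z,max ≈ 0.4772ℏ; θ_min ≈ 24.09°

An h state has l = 5.
Σ m_l² = 110, so Σ(L_z)² = 110 ℏ².
|L| − L_z,max = (√30 − 5)ℏ ≈ 0.4772ℏ.
cos θ_min = 5/√30, so θ_min ≈ 24.09°.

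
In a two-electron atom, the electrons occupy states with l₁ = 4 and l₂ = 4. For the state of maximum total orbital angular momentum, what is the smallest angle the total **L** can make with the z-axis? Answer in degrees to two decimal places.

θ_min ≈ 19.47°

Angular momentum addition gives L = |l₁ − l₂|, …, l₁ + l₂.
L ∈ {0, 1, 2, 3, 4, 5, 6, 7, 8}.
The maximum is L = 8, with |L_tot| = ℏ√(8·9) = 6√2 ℏ.
The minimum angle with z is arccos(8/√72) ≈ 19.47°.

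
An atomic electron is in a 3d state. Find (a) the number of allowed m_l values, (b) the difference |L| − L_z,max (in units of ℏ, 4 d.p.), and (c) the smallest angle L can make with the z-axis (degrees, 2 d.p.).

For 3d, l = 2.
There are 2l+1 = 5 values of m_l.
|L| − L_z,max = (√6 − 2)ℏ ≈ 0.4495ℏ.
cos θ_min = 2/√6, so θ_min ≈ 35.26°.

5 values; |L|−L_z,max ≈ 0.4495ℏ; θ_min ≈ 35.26°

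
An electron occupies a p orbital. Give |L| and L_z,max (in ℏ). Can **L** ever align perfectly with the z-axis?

No: L_z,max = 1ℏ < |L| = √2 ℏ ≈ 1.414ℏ

P corresponds to l = 1.
|L| = √2 ℏ ≈ 1.4142ℏ, while L_z,max = lℏ = 1ℏ.
Since |L| > L_z,max, the vector can never point exactly along z; the closest it comes is θ_min = arccos(1/√2) ≈ 45.0°.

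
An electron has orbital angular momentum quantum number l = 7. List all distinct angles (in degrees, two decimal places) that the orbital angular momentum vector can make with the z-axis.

|L| = √(l(l+1)) ℏ = 2√14 ℏ.
cos θ = m_l/√56 for each m_l ∈ {-7, -6, -5, -4, -3, -2, -1, 0, 1, 2, 3, 4, 5, 6, 7}.

θ ∈ {20.70°, 36.70°, 48.08°, 57.69°, 66.37°, 74.50°, 82.32°, 90.00°, 97.68°, 105.50°, 113.63°, 122.31°, 131.92°, 143.30°, 159.30°}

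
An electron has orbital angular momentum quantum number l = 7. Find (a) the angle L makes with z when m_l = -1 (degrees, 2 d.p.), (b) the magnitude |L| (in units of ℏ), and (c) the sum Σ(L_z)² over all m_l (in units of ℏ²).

θ(m_l=-1) ≈ 97.68°; |L| = 2√14 ℏ ≈ 7.483ℏ; Σ(L_z)² = 280 ℏ²

For m_l = -1: cos θ = -1/√56, θ ≈ 97.68°.
|L| = ℏ√(7·8) = 2√14 ℏ ≈ 7.483ℏ.
Σ m_l² = 280, so Σ(L_z)² = 280 ℏ².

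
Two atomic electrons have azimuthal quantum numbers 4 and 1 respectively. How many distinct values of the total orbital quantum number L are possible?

3

By the triangle rule, |l₁ − l₂| ≤ L ≤ l₁ + l₂.
So L can be 3, 4, 5.
That is 3 values.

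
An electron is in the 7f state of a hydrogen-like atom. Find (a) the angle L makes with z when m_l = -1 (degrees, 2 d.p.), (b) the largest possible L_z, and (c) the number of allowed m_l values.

The 7f subshell has l = 3.
For m_l = -1: cos θ = -1/√12, θ ≈ 106.78°.
L_z,max = lℏ = 3ℏ.
There are 2l+1 = 7 values of m_l.

θ(m_l=-1) ≈ 106.78°; L_z,max = 3ℏ; 7 values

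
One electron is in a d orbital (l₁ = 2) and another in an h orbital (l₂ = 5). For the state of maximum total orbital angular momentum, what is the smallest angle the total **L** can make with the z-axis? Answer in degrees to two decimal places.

Angular momentum addition gives L = |l₁ − l₂|, …, l₁ + l₂.
L ∈ {3, 4, 5, 6, 7}.
The maximum is L = 7, with |L_tot| = ℏ√(7·8) = 2√14 ℏ.
The minimum angle with z is arccos(7/√56) ≈ 20.70°.

θ_min ≈ 20.70°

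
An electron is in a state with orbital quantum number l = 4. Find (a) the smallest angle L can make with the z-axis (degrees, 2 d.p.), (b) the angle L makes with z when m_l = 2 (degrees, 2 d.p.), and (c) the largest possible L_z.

θ_min ≈ 26.57°; θ(m_l=2) ≈ 63.43°; L_z,max = 4ℏ

cos θ_min = 4/√20, so θ_min ≈ 26.57°.
For m_l = 2: cos θ = 2/√20, θ ≈ 63.43°.
L_z,max = lℏ = 4ℏ.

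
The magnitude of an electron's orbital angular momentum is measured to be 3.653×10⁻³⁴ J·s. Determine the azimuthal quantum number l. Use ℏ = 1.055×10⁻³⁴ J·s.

l = 3

In units of ℏ, |L| ≈ 3.463.
(|L|/ℏ)² = l(l+1) ≈ 11.99 ⇒ l = 3.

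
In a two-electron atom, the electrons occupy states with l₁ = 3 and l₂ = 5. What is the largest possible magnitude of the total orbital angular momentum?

The total orbital quantum number L ranges from |l₁ − l₂| to l₁ + l₂ in integer steps.
So L can be 2, 3, 4, 5, 6, 7, 8.
The largest magnitude corresponds to L = 8: |L_tot| = ℏ√(8·9) = 6√2 ℏ.

|L_tot|_max = 6√2 ℏ ≈ 8.485ℏ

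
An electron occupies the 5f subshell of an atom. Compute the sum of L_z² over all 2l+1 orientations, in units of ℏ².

Σ(L_z)² = 28 ℏ²

The 5f subshell has l = 3.
m_l runs from −3 to 3, i.e. {-3, -2, -1, 0, 1, 2, 3}.
Summing m² from −3 to 3: Σ m_l² = 28.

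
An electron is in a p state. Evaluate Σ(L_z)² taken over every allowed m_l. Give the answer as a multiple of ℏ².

Σ(L_z)² = 2 ℏ²

A p state has l = 1.
The allowed m_l values are -1, 0, 1.
Σ m_l² = l(l+1)(2l+1)/3 = 1·2·3/3 = 2.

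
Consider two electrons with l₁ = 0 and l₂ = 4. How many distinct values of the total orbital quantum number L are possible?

1

L runs from |0 − 4| = 4 to 0 + 4 = 4.
L ∈ {4}.
That is 1 value.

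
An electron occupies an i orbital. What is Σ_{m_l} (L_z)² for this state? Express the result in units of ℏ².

Σ(L_z)² = 182 ℏ²

The letter i corresponds to l = 6.
The allowed m_l values are -6, -5, -4, -3, -2, -1, 0, 1, 2, 3, 4, 5, 6.
Σ m_l² = 2·(1 + 4 + 9 + 16 + 25 + 36) = 182.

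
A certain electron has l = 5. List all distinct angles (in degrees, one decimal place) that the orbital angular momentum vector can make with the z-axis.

θ ∈ {24.1°, 43.1°, 56.8°, 68.6°, 79.5°, 90.0°, 100.5°, 111.4°, 123.2°, 136.9°, 155.9°}

|L| = ℏ√(l(l+1)) = √30 ℏ.
cos θ = m_l/√30 for each m_l ∈ {-5, -4, -3, -2, -1, 0, 1, 2, 3, 4, 5}.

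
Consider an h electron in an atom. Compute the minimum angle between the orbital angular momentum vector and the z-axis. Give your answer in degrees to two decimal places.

θ_min ≈ 24.09°

The letter h corresponds to l = 5.
|L| = √(l(l+1)) ℏ = √30 ℏ.
The smallest angle corresponds to the largest L_z, i.e. m_l = l = 5, giving L_z = 5ℏ.
cos θ_min = 5/√30, so θ_min ≈ 24.09°.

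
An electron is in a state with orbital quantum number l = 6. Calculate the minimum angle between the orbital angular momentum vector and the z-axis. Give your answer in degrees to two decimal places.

|L| = √(l(l+1)) ℏ = √42 ℏ.
The smallest angle corresponds to the largest L_z, i.e. m_l = l = 6, giving L_z = 6ℏ.
cos θ_min = 6/√42, so θ_min ≈ 22.21°.

θ_min ≈ 22.21°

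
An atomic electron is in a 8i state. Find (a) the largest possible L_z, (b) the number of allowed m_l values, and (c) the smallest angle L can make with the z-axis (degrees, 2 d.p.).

The 8i subshell has l = 6.
L_z,max = lℏ = 6ℏ.
There are 2l+1 = 13 values of m_l.
cos θ_min = 6/√42, so θ_min ≈ 22.21°.

L_z,max = 6ℏ; 13 values; θ_min ≈ 22.21°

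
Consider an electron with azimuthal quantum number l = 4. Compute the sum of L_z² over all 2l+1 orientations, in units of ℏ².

Σ(L_z)² = 60 ℏ²

m_l ∈ {-4, -3, -2, -1, 0, 1, 2, 3, 4}.
Summing m² from −4 to 4: Σ m_l² = 60.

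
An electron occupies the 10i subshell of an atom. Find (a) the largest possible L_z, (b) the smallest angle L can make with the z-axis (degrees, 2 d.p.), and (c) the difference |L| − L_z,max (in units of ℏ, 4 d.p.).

The 10i subshell has l = 6.
L_z,max = lℏ = 6ℏ.
cos θ_min = 6/√42, so θ_min ≈ 22.21°.
|L| − L_z,max = (√42 − 6)ℏ ≈ 0.4807ℏ.

L_z,max = 6ℏ; θ_min ≈ 22.21°; |L|−L_z,max ≈ 0.4807ℏ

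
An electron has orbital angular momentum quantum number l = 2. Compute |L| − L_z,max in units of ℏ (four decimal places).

|L| = √6 ℏ ≈ 2.4495ℏ, while L_z,max = lℏ = 2ℏ.
The difference is (√6 − 2)ℏ ≈ 0.4495ℏ.

|L| − L_z,max ≈ 0.4495ℏ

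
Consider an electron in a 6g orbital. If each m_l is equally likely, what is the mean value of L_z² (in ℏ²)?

For 6g, l = 4.
The allowed m_l values are -4, -3, -2, -1, 0, 1, 2, 3, 4.
Average of L_z² over 9 states: 60/9 ℏ² = 6.667 ℏ².

⟨L_z²⟩ = 6.667 ℏ²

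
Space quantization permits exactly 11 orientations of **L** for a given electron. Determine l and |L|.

Since there are 2l+1 = 11 values of m_l, l = 5.
|L| = ℏ√(l(l+1)) = ℏ√(5·6) = √30 ℏ.

l = 5, |L| = √30 ℏ ≈ 5.477ℏ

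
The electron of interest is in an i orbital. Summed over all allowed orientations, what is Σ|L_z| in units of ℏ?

I corresponds to l = 6.
m_l ∈ {-6, -5, -4, -3, -2, -1, 0, 1, 2, 3, 4, 5, 6}.
Σ|m_l| = l(l+1) = 42.

Σ|L_z| = 42 ℏ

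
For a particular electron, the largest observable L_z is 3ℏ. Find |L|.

|L| = 2√3 ℏ ≈ 3.464ℏ

The maximum L_z equals lℏ, giving l = 3.
|L| = √(l(l+1)) ℏ = 2√3 ℏ.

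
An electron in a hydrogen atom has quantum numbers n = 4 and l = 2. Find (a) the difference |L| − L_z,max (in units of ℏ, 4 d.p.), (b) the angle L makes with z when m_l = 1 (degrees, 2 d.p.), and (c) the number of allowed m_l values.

|L| − L_z,max = (√6 − 2)ℏ ≈ 0.4495ℏ.
For m_l = 1: cos θ = 1/√6, θ ≈ 65.91°.
There are 2l+1 = 5 values of m_l.

|L|−L_z,max ≈ 0.4495ℏ; θ(m_l=1) ≈ 65.91°; 5 values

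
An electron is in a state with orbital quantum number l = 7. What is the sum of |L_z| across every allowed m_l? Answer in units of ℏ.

Σ|L_z| = 56 ℏ

The allowed m_l values are -7, -6, -5, -4, -3, -2, -1, 0, 1, 2, 3, 4, 5, 6, 7.
Σ|m_l| = l(l+1) = 56.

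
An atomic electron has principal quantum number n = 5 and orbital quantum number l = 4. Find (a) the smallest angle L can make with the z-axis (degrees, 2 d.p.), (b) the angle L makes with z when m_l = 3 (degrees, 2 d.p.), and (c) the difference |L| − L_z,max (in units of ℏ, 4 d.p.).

θ_min ≈ 26.57°; θ(m_l=3) ≈ 47.87°; |L|−L_z,max ≈ 0.4721ℏ

cos θ_min = 4/√20, so θ_min ≈ 26.57°.
For m_l = 3: cos θ = 3/√20, θ ≈ 47.87°.
|L| − L_z,max = (2√5 − 4)ℏ ≈ 0.4721ℏ.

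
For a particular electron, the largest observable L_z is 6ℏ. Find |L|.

|L| = √42 ℏ ≈ 6.481ℏ

Since max m_l = l, l = 6.
Then |L| = ℏ√(6·7) = √42 ℏ.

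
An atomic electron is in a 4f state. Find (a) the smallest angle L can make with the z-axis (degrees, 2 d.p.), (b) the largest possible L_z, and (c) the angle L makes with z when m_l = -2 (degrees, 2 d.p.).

θ_min ≈ 30.00°; L_z,max = 3ℏ; θ(m_l=-2) ≈ 125.26°

The 4f subshell has l = 3.
cos θ_min = 3/√12, so θ_min ≈ 30.00°.
L_z,max = lℏ = 3ℏ.
For m_l = -2: cos θ = -2/√12, θ ≈ 125.26°.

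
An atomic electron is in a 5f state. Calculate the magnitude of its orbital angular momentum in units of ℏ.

|L| = 2√3 ℏ ≈ 3.464ℏ

For 5f, l = 3.
|L| = ℏ√(l(l+1)) = ℏ√(3·4) = 2√3 ℏ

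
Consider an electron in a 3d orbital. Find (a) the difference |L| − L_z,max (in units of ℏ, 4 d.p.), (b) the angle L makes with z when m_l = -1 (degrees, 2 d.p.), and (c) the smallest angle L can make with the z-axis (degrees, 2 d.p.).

3d means n = 3, l = 2.
|L| − L_z,max = (√6 − 2)ℏ ≈ 0.4495ℏ.
For m_l = -1: cos θ = -1/√6, θ ≈ 114.09°.
cos θ_min = 2/√6, so θ_min ≈ 35.26°.

|L|−L_z,max ≈ 0.4495ℏ; θ(m_l=-1) ≈ 114.09°; θ_min ≈ 35.26°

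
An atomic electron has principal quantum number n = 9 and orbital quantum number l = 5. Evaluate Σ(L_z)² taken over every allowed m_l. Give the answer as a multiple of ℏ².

Σ(L_z)² = 110 ℏ²

m_l ∈ {-5, -4, -3, -2, -1, 0, 1, 2, 3, 4, 5}.
Σ m_l² = l(l+1)(2l+1)/3 = 5·6·11/3 = 110.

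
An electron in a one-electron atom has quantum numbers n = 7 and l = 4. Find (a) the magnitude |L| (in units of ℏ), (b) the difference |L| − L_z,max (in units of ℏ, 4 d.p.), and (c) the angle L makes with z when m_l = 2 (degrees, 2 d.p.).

|L| = 2√5 ℏ ≈ 4.472ℏ; |L|−L_z,max ≈ 0.4721ℏ; θ(m_l=2) ≈ 63.43°

|L| = ℏ√(4·5) = 2√5 ℏ ≈ 4.472ℏ.
|L| − L_z,max = (2√5 − 4)ℏ ≈ 0.4721ℏ.
For m_l = 2: cos θ = 2/√20, θ ≈ 63.43°.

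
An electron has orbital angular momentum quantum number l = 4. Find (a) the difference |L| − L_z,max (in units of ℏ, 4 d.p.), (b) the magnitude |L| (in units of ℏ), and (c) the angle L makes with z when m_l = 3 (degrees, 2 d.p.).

|L|−L_z,max ≈ 0.4721ℏ; |L| = 2√5 ℏ ≈ 4.472ℏ; θ(m_l=3) ≈ 47.87°

|L| − L_z,max = (2√5 − 4)ℏ ≈ 0.4721ℏ.
|L| = ℏ√(4·5) = 2√5 ℏ ≈ 4.472ℏ.
For m_l = 3: cos θ = 3/√20, θ ≈ 47.87°.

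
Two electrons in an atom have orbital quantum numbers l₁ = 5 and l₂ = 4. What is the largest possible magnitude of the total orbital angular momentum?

|L_tot|_max = 3√10 ℏ ≈ 9.487ℏ

The total orbital quantum number L ranges from |l₁ − l₂| to l₁ + l₂ in integer steps.
Allowed values: L = 1, 2, 3, 4, 5, 6, 7, 8, 9.
The largest magnitude corresponds to L = 9: |L_tot| = ℏ√(9·10) = 3√10 ℏ.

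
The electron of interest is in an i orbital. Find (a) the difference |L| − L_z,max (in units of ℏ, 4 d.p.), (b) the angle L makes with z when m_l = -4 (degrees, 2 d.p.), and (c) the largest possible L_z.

The letter i corresponds to l = 6.
|L| − L_z,max = (√42 − 6)ℏ ≈ 0.4807ℏ.
For m_l = -4: cos θ = -4/√42, θ ≈ 128.11°.
L_z,max = lℏ = 6ℏ.

|L|−L_z,max ≈ 0.4807ℏ; θ(m_l=-4) ≈ 128.11°; L_z,max = 6ℏ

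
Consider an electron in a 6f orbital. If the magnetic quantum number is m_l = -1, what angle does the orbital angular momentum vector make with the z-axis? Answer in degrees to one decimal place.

6f means n = 6, l = 3.
|L|² = l(l+1)ℏ² = 12ℏ², so |L| = 2√3 ℏ.
L_z = m_l ℏ = −1ℏ.
cos θ = L_z/|L| = -1/√12, so θ ≈ 106.8°.

θ ≈ 106.8°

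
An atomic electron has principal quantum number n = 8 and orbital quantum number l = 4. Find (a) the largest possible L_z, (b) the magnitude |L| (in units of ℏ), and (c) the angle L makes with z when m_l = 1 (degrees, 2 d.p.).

L_z,max = lℏ = 4ℏ.
|L| = ℏ√(4·5) = 2√5 ℏ ≈ 4.472ℏ.
For m_l = 1: cos θ = 1/√20, θ ≈ 77.08°.

L_z,max = 4ℏ; |L| = 2√5 ℏ ≈ 4.472ℏ; θ(m_l=1) ≈ 77.08°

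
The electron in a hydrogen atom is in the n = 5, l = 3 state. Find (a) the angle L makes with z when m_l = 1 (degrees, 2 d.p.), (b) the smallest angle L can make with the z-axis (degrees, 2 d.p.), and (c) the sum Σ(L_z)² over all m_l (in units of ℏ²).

For m_l = 1: cos θ = 1/√12, θ ≈ 73.22°.
cos θ_min = 3/√12, so θ_min ≈ 30.00°.
Σ m_l² = 28, so Σ(L_z)² = 28 ℏ².

θ(m_l=1) ≈ 73.22°; θ_min ≈ 30.00°; Σ(L_z)² = 28 ℏ²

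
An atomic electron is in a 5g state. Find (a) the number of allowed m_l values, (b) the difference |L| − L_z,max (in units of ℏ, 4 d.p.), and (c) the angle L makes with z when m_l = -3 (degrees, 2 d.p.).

9 values; |L|−L_z,max ≈ 0.4721ℏ; θ(m_l=-3) ≈ 132.13°

The 5g subshell has l = 4.
There are 2l+1 = 9 values of m_l.
|L| − L_z,max = (2√5 − 4)ℏ ≈ 0.4721ℏ.
For m_l = -3: cos θ = -3/√20, θ ≈ 132.13°.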